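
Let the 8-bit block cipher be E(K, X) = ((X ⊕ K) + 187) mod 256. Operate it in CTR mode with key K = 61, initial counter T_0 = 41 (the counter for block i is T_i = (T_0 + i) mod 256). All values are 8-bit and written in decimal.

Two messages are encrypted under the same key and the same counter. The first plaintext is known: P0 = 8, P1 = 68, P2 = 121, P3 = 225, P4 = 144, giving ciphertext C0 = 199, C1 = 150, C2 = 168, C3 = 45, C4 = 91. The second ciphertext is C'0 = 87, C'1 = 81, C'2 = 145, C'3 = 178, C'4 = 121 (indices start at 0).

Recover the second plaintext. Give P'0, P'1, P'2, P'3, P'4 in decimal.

In CTR with a reused counter, both messages share the same keystream S_i, so C_i ⊕ C'_i = P_i ⊕ P'_i and thus P'_i = P_i ⊕ C_i ⊕ C'_i.
P'0: 8 ⊕ 199 ⊕ 87 = 152.
P'1: 68 ⊕ 150 ⊕ 81 = 131.
P'2: 121 ⊕ 168 ⊕ 145 = 64.
P'3: 225 ⊕ 45 ⊕ 178 = 126.
P'4: 144 ⊕ 91 ⊕ 121 = 178.

P'0 = 152, P'1 = 131, P'2 = 64, P'3 = 126, P'4 = 178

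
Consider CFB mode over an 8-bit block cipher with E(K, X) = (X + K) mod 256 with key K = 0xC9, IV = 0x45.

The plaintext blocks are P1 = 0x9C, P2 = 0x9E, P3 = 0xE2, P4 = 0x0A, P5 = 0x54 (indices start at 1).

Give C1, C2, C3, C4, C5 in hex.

C1 = 0x92, C2 = 0xC5, C3 = 0x6C, C4 = 0x3F, C5 = 0x5C

CFB encryption: C_i = P_i ⊕ E(K, C_{i−1}), with C_{0} = IV.
C1: E(K, 0x45) = 0x0E; 0x9C ⊕ 0x0E = 0x92.
C2: E(K, 0x92) = 0x5B; 0x9E ⊕ 0x5B = 0xC5.
C3: E(K, 0xC5) = 0x8E; 0xE2 ⊕ 0x8E = 0x6C.
C4: E(K, 0x6C) = 0x35; 0x0A ⊕ 0x35 = 0x3F.
C5: E(K, 0x3F) = 0x08; 0x54 ⊕ 0x08 = 0x5C.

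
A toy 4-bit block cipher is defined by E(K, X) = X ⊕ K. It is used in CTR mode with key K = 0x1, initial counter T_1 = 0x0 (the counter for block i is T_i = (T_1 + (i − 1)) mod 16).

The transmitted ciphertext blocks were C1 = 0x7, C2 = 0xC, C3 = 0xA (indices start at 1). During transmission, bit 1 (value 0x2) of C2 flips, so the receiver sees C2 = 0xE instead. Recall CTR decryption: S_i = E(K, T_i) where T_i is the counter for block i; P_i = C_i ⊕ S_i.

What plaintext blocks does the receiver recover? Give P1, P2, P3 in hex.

Only C2 changed, to 0xE. In CTR, a change in C_i flips the same bit in P_i only; the keystream is unaffected. Decrypting the received ciphertext:
P1: T = 0x0, S = E(K, T) = 0x1; 0x7 ⊕ 0x1 = 0x6.
P2: T = 0x1, S = E(K, T) = 0x0; 0xE ⊕ 0x0 = 0xE.
P3: T = 0x2, S = E(K, T) = 0x3; 0xA ⊕ 0x3 = 0x9.
Blocks that differ from the original plaintext: P2.

P1 = 0x6, P2 = 0xE, P3 = 0x9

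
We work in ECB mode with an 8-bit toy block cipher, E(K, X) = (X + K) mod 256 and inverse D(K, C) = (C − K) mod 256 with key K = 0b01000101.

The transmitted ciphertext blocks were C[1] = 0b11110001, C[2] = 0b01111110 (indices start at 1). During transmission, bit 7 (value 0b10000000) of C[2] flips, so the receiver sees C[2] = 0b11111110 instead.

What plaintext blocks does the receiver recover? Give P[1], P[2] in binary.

P[1] = 0b10101100, P[2] = 0b10111001

ECB decryption: P_i = D(K, C_i).
Only C[2] changed, to 0b11111110. In ECB, a change in C_i affects only P_i. Decrypting the received ciphertext:
P[1]: D(K, 0b11110001) = 0b10101100.
P[2]: D(K, 0b11111110) = 0b10111001.
Blocks that differ from the original plaintext: P[2].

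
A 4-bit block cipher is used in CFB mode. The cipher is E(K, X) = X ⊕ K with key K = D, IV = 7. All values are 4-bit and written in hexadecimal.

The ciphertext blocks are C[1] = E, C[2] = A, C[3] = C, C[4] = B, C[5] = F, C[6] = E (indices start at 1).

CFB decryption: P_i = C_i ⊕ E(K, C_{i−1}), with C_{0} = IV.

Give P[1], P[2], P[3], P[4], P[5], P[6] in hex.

P[1]: E(K, 7) = A; E ⊕ A = 4.
P[2]: E(K, E) = 3; A ⊕ 3 = 9.
P[3]: E(K, A) = 7; C ⊕ 7 = B.
P[4]: E(K, C) = 1; B ⊕ 1 = A.
P[5]: E(K, B) = 6; F ⊕ 6 = 9.
P[6]: E(K, F) = 2; E ⊕ 2 = C.

P[1] = 4, P[2] = 9, P[3] = B, P[4] = A, P[5] = 9, P[6] = C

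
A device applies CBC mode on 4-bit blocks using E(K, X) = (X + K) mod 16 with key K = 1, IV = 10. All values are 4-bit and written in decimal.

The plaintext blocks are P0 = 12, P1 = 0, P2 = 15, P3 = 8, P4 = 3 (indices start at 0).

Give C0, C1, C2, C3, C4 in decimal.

CBC encryption: C_i = E(K, P_i ⊕ C_{i−1}), with C_{−1} = IV.
C0: P0 ⊕ 10 = 6; E(K, 6) = 7.
C1: P1 ⊕ 7 = 7; E(K, 7) = 8.
C2: P2 ⊕ 8 = 7; E(K, 7) = 8.
C3: P3 ⊕ 8 = 0; E(K, 0) = 1.
C4: P4 ⊕ 1 = 2; E(K, 2) = 3.

C0 = 7, C1 = 8, C2 = 8, C3 = 1, C4 = 3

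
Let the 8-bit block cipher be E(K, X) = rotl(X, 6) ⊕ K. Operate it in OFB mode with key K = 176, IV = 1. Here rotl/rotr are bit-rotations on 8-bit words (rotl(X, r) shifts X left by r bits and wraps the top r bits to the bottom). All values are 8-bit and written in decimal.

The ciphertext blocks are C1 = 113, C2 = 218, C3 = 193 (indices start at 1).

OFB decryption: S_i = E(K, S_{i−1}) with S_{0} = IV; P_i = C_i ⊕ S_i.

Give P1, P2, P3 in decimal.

P1: S = E(K, 1) = 240; 113 ⊕ 240 = 129.
P2: S = E(K, 240) = 140; 218 ⊕ 140 = 86.
P3: S = E(K, 140) = 147; 193 ⊕ 147 = 82.

P1 = 129, P2 = 86, P3 = 82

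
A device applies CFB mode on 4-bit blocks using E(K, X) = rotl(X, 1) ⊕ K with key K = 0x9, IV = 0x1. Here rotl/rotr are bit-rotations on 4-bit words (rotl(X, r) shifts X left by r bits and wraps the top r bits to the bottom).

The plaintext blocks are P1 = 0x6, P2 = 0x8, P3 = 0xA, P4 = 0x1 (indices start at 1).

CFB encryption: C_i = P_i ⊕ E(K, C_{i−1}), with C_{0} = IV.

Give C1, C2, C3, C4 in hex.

C1 = 0xD, C2 = 0xA, C3 = 0x6, C4 = 0x4

C1: E(K, 0x1) = 0xB; 0x6 ⊕ 0xB = 0xD.
C2: E(K, 0xD) = 0x2; 0x8 ⊕ 0x2 = 0xA.
C3: E(K, 0xA) = 0xC; 0xA ⊕ 0xC = 0x6.
C4: E(K, 0x6) = 0x5; 0x1 ⊕ 0x5 = 0x4.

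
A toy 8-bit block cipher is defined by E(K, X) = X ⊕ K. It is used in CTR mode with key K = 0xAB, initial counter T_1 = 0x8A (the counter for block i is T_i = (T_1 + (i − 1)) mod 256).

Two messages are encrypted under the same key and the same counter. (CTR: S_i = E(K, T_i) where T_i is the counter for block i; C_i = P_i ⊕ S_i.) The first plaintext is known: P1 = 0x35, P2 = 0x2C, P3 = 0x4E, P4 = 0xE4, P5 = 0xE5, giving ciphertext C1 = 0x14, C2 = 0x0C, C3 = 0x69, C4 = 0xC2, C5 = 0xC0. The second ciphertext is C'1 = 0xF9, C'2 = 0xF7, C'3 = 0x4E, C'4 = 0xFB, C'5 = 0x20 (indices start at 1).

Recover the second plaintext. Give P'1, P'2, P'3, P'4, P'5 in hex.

In CTR with a reused counter, both messages share the same keystream S_i, so C_i ⊕ C'_i = P_i ⊕ P'_i and thus P'_i = P_i ⊕ C_i ⊕ C'_i.
P'1: 0x35 ⊕ 0x14 ⊕ 0xF9 = 0xD8.
P'2: 0x2C ⊕ 0x0C ⊕ 0xF7 = 0xD7.
P'3: 0x4E ⊕ 0x69 ⊕ 0x4E = 0x69.
P'4: 0xE4 ⊕ 0xC2 ⊕ 0xFB = 0xDD.
P'5: 0xE5 ⊕ 0xC0 ⊕ 0x20 = 0x05.

P'1 = 0xD8, P'2 = 0xD7, P'3 = 0x69, P'4 = 0xDD, P'5 = 0x05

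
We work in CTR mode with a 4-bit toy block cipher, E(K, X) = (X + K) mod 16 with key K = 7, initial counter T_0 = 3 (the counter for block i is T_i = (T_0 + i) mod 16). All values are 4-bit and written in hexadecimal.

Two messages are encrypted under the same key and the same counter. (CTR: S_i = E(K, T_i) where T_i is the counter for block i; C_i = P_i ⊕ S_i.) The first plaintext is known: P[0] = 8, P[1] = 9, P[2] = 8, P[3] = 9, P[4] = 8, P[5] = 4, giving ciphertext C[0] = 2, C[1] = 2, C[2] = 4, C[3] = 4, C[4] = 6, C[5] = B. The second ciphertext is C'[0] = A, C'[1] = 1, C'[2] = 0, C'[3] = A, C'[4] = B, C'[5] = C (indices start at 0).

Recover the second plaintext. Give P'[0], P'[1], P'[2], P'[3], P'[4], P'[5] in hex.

In CTR with a reused counter, both messages share the same keystream S_i, so C_i ⊕ C'_i = P_i ⊕ P'_i and thus P'_i = P_i ⊕ C_i ⊕ C'_i.
P'[0]: 8 ⊕ 2 ⊕ A = 0.
P'[1]: 9 ⊕ 2 ⊕ 1 = A.
P'[2]: 8 ⊕ 4 ⊕ 0 = C.
P'[3]: 9 ⊕ 4 ⊕ A = 7.
P'[4]: 8 ⊕ 6 ⊕ B = 5.
P'[5]: 4 ⊕ B ⊕ C = 3.

P'[0] = 0, P'[1] = A, P'[2] = C, P'[3] = 7, P'[4] = 5, P'[5] = 3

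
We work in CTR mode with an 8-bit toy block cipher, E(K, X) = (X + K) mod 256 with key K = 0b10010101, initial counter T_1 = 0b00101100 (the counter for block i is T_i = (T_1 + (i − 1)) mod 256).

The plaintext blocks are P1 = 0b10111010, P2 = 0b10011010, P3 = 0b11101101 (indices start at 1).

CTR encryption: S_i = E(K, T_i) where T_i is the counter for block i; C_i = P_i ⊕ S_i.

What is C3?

C3 = 0b00101110

C1: T = 0b00101100, S = E(K, T) = 0b11000001; 0b10111010 ⊕ 0b11000001 = 0b01111011.
C2: T = 0b00101101, S = E(K, T) = 0b11000010; 0b10011010 ⊕ 0b11000010 = 0b01011000.
C3: T = 0b00101110, S = E(K, T) = 0b11000011; 0b11101101 ⊕ 0b11000011 = 0b00101110.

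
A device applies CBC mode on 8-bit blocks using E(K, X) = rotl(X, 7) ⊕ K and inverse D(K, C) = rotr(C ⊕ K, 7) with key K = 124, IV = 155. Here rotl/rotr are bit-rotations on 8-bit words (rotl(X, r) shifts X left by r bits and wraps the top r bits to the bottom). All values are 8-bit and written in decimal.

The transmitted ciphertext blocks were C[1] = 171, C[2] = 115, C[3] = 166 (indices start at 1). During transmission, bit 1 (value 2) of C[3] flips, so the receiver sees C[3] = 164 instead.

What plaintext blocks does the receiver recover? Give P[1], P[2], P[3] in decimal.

CBC decryption: P_i = D(K, C_i) ⊕ C_{i−1}, with C_{0} = IV.
Only C[3] changed, to 164. In CBC, a change in C_i garbles P_i and flips the same bit in P_{i+1}. Decrypting the received ciphertext:
P[1]: D(K, 171) = 175; 175 ⊕ 155 = 52.
P[2]: D(K, 115) = 30; 30 ⊕ 171 = 181.
P[3]: D(K, 164) = 177; 177 ⊕ 115 = 194.
Blocks that differ from the original plaintext: P[3].

P[1] = 52, P[2] = 181, P[3] = 194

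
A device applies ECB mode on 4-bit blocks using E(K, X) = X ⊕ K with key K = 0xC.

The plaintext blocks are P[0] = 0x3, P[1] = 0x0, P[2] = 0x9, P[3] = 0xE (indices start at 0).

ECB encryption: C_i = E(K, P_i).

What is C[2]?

C[2] = 0x5

C[2]: E(K, 0x9) = 0x5.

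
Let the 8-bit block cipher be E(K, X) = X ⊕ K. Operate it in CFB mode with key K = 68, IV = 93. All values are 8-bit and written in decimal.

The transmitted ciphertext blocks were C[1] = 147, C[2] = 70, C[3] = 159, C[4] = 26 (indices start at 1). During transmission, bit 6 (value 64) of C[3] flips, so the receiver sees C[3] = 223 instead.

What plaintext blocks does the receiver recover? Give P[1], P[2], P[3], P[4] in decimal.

P[1] = 138, P[2] = 145, P[3] = 221, P[4] = 129

CFB decryption: P_i = C_i ⊕ E(K, C_{i−1}), with C_{0} = IV.
Only C[3] changed, to 223. In CFB, a change in C_i flips the same bit in P_i and garbles P_{i+1}. Decrypting the received ciphertext:
P[1]: E(K, 93) = 25; 147 ⊕ 25 = 138.
P[2]: E(K, 147) = 215; 70 ⊕ 215 = 145.
P[3]: E(K, 70) = 2; 223 ⊕ 2 = 221.
P[4]: E(K, 223) = 155; 26 ⊕ 155 = 129.
Blocks that differ from the original plaintext: P[3], P[4].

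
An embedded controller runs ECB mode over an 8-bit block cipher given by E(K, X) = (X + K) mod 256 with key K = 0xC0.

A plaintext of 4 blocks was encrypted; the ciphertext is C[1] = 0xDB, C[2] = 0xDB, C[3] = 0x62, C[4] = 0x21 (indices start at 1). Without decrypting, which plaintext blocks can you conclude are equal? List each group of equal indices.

P[1] = P[2]

ECB encrypts each block independently with the same key, so equal ciphertext blocks imply equal plaintext blocks.
C[1] = C[2] = 0xDB, so P[1] = P[2].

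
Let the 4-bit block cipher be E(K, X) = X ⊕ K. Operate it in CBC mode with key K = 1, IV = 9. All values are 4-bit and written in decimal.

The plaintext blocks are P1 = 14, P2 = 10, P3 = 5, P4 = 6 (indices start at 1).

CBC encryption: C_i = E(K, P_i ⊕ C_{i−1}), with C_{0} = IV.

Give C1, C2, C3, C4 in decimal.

C1 = 6, C2 = 13, C3 = 9, C4 = 14

C1: P1 ⊕ 9 = 7; E(K, 7) = 6.
C2: P2 ⊕ 6 = 12; E(K, 12) = 13.
C3: P3 ⊕ 13 = 8; E(K, 8) = 9.
C4: P4 ⊕ 9 = 15; E(K, 15) = 14.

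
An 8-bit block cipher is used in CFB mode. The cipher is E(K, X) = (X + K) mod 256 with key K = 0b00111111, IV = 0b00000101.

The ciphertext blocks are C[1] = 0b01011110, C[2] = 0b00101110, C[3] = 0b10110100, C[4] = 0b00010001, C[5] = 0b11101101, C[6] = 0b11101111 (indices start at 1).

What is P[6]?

CFB decryption: P_i = C_i ⊕ E(K, C_{i−1}), with C_{0} = IV.
P[6]: E(K, 0b11101101) = 0b00101100; 0b11101111 ⊕ 0b00101100 = 0b11000011.

P[6] = 0b11000011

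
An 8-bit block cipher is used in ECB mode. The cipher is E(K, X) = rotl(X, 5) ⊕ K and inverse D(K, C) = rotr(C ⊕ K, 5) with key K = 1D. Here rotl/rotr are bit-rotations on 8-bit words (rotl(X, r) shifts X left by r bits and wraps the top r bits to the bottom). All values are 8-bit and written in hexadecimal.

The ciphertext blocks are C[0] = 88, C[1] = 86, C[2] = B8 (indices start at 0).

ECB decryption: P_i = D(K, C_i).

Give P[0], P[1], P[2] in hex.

P[0]: D(K, 88) = AC.
P[1]: D(K, 86) = DC.
P[2]: D(K, B8) = 2D.

P[0] = AC, P[1] = DC, P[2] = 2D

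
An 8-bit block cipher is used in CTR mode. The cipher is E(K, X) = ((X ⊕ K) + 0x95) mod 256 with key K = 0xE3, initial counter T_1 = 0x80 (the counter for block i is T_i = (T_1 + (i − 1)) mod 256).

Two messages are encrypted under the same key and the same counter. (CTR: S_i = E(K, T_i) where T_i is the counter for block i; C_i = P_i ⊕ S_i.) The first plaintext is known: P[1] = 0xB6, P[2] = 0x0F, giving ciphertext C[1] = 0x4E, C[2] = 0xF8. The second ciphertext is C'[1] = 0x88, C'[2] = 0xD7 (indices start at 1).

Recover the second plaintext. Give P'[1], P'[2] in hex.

P'[1] = 0x70, P'[2] = 0x20

In CTR with a reused counter, both messages share the same keystream S_i, so C_i ⊕ C'_i = P_i ⊕ P'_i and thus P'_i = P_i ⊕ C_i ⊕ C'_i.
P'[1]: 0xB6 ⊕ 0x4E ⊕ 0x88 = 0x70.
P'[2]: 0x0F ⊕ 0xF8 ⊕ 0xD7 = 0x20.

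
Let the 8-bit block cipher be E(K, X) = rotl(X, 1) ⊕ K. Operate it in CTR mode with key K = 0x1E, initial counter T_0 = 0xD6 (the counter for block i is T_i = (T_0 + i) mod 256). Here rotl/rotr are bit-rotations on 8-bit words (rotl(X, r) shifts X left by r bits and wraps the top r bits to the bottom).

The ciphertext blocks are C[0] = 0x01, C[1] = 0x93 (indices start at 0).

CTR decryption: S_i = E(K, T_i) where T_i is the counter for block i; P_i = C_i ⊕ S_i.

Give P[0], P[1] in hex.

P[0] = 0xB2, P[1] = 0x22

P[0]: T = 0xD6, S = E(K, T) = 0xB3; 0x01 ⊕ 0xB3 = 0xB2.
P[1]: T = 0xD7, S = E(K, T) = 0xB1; 0x93 ⊕ 0xB1 = 0x22.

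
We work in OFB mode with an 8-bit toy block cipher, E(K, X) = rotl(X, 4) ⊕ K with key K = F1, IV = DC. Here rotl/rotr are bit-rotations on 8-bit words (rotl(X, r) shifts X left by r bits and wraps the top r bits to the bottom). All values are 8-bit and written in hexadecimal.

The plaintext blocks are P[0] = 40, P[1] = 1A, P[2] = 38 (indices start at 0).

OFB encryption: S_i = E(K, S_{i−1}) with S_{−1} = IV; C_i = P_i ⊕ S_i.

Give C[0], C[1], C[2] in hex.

C[0]: S = E(K, DC) = 3C; 40 ⊕ 3C = 7C.
C[1]: S = E(K, 3C) = 32; 1A ⊕ 32 = 28.
C[2]: S = E(K, 32) = D2; 38 ⊕ D2 = EA.

C[0] = 7C, C[1] = 28, C[2] = EA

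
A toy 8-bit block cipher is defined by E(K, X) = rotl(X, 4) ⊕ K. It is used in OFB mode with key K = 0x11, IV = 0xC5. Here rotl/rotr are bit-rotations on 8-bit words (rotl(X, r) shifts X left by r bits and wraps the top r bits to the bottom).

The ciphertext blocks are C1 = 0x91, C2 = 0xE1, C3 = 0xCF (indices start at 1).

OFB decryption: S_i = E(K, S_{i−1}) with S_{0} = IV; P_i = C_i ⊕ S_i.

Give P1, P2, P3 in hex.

P1 = 0xDC, P2 = 0x24, P3 = 0x82

P1: S = E(K, 0xC5) = 0x4D; 0x91 ⊕ 0x4D = 0xDC.
P2: S = E(K, 0x4D) = 0xC5; 0xE1 ⊕ 0xC5 = 0x24.
P3: S = E(K, 0xC5) = 0x4D; 0xCF ⊕ 0x4D = 0x82.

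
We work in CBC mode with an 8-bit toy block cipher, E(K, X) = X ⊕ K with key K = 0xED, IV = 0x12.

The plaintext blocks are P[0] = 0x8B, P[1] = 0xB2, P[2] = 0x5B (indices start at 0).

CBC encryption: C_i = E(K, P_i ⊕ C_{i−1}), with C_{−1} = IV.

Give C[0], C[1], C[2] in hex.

C[0] = 0x74, C[1] = 0x2B, C[2] = 0x9D

C[0]: P[0] ⊕ 0x12 = 0x99; E(K, 0x99) = 0x74.
C[1]: P[1] ⊕ 0x74 = 0xC6; E(K, 0xC6) = 0x2B.
C[2]: P[2] ⊕ 0x2B = 0x70; E(K, 0x70) = 0x9D.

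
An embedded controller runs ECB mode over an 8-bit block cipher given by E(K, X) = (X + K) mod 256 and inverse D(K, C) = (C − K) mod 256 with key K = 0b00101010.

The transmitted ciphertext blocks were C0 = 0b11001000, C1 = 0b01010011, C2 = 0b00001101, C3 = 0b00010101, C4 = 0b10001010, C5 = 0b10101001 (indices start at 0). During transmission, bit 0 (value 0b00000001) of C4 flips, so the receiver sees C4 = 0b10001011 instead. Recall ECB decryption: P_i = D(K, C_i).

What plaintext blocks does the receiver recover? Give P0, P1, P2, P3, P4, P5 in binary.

Only C4 changed, to 0b10001011. In ECB, a change in C_i affects only P_i. Decrypting the received ciphertext:
P0: D(K, 0b11001000) = 0b10011110.
P1: D(K, 0b01010011) = 0b00101001.
P2: D(K, 0b00001101) = 0b11100011.
P3: D(K, 0b00010101) = 0b11101011.
P4: D(K, 0b10001011) = 0b01100001.
P5: D(K, 0b10101001) = 0b01111111.
Blocks that differ from the original plaintext: P4.

P0 = 0b10011110, P1 = 0b00101001, P2 = 0b11100011, P3 = 0b11101011, P4 = 0b01100001, P5 = 0b01111111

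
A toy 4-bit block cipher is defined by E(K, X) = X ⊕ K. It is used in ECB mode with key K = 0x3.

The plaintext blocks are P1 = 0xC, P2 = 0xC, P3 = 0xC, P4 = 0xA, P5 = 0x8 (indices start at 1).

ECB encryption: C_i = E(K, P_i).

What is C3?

C3: E(K, 0xC) = 0xF.

C3 = 0xF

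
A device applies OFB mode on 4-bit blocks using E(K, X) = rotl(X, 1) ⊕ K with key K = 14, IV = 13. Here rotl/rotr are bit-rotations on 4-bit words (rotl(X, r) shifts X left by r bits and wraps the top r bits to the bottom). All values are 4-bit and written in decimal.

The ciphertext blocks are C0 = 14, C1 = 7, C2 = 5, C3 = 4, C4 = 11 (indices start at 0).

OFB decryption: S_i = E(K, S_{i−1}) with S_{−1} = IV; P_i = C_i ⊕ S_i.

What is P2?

P2 = 3

P0: S = E(K, 13) = 5; 14 ⊕ 5 = 11.
P1: S = E(K, 5) = 4; 7 ⊕ 4 = 3.
P2: S = E(K, 4) = 6; 5 ⊕ 6 = 3.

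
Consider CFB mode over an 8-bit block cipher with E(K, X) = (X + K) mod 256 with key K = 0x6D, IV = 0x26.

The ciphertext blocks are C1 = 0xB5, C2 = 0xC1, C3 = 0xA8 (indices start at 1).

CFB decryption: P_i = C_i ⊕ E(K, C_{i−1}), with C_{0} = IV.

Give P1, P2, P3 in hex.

P1 = 0x26, P2 = 0xE3, P3 = 0x86

P1: E(K, 0x26) = 0x93; 0xB5 ⊕ 0x93 = 0x26.
P2: E(K, 0xB5) = 0x22; 0xC1 ⊕ 0x22 = 0xE3.
P3: E(K, 0xC1) = 0x2E; 0xA8 ⊕ 0x2E = 0x86.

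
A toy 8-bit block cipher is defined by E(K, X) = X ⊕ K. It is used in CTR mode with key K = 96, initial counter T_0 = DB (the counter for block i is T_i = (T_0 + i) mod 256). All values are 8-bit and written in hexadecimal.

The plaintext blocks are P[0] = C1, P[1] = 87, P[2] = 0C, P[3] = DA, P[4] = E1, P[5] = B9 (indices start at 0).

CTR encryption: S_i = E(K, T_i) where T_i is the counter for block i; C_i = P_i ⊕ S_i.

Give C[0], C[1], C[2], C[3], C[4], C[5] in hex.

C[0]: T = DB, S = E(K, T) = 4D; C1 ⊕ 4D = 8C.
C[1]: T = DC, S = E(K, T) = 4A; 87 ⊕ 4A = CD.
C[2]: T = DD, S = E(K, T) = 4B; 0C ⊕ 4B = 47.
C[3]: T = DE, S = E(K, T) = 48; DA ⊕ 48 = 92.
C[4]: T = DF, S = E(K, T) = 49; E1 ⊕ 49 = A8.
C[5]: T = E0, S = E(K, T) = 76; B9 ⊕ 76 = CF.

C[0] = 8C, C[1] = CD, C[2] = 47, C[3] = 92, C[4] = A8, C[5] = CF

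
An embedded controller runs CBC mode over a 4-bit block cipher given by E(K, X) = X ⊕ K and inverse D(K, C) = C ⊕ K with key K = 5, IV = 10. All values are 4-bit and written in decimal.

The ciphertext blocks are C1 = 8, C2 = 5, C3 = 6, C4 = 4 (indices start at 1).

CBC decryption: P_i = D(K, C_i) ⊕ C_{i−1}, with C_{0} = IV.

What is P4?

P4: D(K, 4) = 1; 1 ⊕ 6 = 7.

P4 = 7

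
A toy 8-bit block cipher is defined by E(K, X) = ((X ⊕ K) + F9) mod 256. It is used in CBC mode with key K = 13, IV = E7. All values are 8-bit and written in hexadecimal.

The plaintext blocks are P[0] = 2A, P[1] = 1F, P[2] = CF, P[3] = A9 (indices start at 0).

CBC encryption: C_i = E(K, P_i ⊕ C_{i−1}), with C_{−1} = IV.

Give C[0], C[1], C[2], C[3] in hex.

C[0] = D7, C[1] = D4, C[2] = 01, C[3] = B4

C[0]: P[0] ⊕ E7 = CD; E(K, CD) = D7.
C[1]: P[1] ⊕ D7 = C8; E(K, C8) = D4.
C[2]: P[2] ⊕ D4 = 1B; E(K, 1B) = 01.
C[3]: P[3] ⊕ 01 = A8; E(K, A8) = B4.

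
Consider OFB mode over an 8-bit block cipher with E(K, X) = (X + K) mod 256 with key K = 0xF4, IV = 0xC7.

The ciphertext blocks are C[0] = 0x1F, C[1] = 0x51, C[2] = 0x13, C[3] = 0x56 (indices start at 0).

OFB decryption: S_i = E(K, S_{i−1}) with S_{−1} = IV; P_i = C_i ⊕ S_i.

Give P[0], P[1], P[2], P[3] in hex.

P[0] = 0xA4, P[1] = 0xFE, P[2] = 0xB0, P[3] = 0xC1

P[0]: S = E(K, 0xC7) = 0xBB; 0x1F ⊕ 0xBB = 0xA4.
P[1]: S = E(K, 0xBB) = 0xAF; 0x51 ⊕ 0xAF = 0xFE.
P[2]: S = E(K, 0xAF) = 0xA3; 0x13 ⊕ 0xA3 = 0xB0.
P[3]: S = E(K, 0xA3) = 0x97; 0x56 ⊕ 0x97 = 0xC1.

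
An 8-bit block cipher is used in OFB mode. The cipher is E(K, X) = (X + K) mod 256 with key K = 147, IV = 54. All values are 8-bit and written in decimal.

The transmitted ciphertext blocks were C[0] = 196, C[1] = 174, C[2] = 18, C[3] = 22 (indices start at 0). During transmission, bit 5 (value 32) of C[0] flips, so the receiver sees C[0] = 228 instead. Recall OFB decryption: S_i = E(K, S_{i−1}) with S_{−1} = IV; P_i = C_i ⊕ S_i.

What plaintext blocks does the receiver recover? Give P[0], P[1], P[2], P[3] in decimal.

Only C[0] changed, to 228. In OFB, a change in C_i flips the same bit in P_i only; the keystream is unaffected. Decrypting the received ciphertext:
P[0]: S = E(K, 54) = 201; 228 ⊕ 201 = 45.
P[1]: S = E(K, 201) = 92; 174 ⊕ 92 = 242.
P[2]: S = E(K, 92) = 239; 18 ⊕ 239 = 253.
P[3]: S = E(K, 239) = 130; 22 ⊕ 130 = 148.
Blocks that differ from the original plaintext: P[0].

P[0] = 45, P[1] = 242, P[2] = 253, P[3] = 148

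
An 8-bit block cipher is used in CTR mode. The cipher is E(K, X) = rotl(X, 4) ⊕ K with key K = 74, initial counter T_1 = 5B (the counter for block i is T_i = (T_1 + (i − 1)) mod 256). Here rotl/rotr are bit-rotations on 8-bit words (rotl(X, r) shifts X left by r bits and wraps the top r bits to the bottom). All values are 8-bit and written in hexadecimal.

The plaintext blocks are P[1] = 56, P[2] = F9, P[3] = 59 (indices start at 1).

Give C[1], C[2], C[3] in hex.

CTR encryption: S_i = E(K, T_i) where T_i is the counter for block i; C_i = P_i ⊕ S_i.
C[1]: T = 5B, S = E(K, T) = C1; 56 ⊕ C1 = 97.
C[2]: T = 5C, S = E(K, T) = B1; F9 ⊕ B1 = 48.
C[3]: T = 5D, S = E(K, T) = A1; 59 ⊕ A1 = F8.

C[1] = 97, C[2] = 48, C[3] = F8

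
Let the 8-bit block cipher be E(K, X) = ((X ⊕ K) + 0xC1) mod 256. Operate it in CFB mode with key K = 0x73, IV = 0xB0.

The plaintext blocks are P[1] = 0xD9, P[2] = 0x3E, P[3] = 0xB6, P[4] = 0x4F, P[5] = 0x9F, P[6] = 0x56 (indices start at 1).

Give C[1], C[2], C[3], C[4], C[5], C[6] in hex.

C[1] = 0x5D, C[2] = 0xD1, C[3] = 0xD5, C[4] = 0x28, C[5] = 0x83, C[6] = 0xE7

CFB encryption: C_i = P_i ⊕ E(K, C_{i−1}), with C_{0} = IV.
C[1]: E(K, 0xB0) = 0x84; 0xD9 ⊕ 0x84 = 0x5D.
C[2]: E(K, 0x5D) = 0xEF; 0x3E ⊕ 0xEF = 0xD1.
C[3]: E(K, 0xD1) = 0x63; 0xB6 ⊕ 0x63 = 0xD5.
C[4]: E(K, 0xD5) = 0x67; 0x4F ⊕ 0x67 = 0x28.
C[5]: E(K, 0x28) = 0x1C; 0x9F ⊕ 0x1C = 0x83.
C[6]: E(K, 0x83) = 0xB1; 0x56 ⊕ 0xB1 = 0xE7.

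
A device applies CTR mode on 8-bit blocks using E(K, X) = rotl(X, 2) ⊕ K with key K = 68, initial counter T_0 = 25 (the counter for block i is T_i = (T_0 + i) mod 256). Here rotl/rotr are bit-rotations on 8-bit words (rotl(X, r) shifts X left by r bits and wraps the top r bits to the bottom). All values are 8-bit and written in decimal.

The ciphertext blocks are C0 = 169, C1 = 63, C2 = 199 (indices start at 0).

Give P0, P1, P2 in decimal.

P0 = 137, P1 = 19, P2 = 239

CTR decryption: S_i = E(K, T_i) where T_i is the counter for block i; P_i = C_i ⊕ S_i.
P0: T = 25, S = E(K, T) = 32; 169 ⊕ 32 = 137.
P1: T = 26, S = E(K, T) = 44; 63 ⊕ 44 = 19.
P2: T = 27, S = E(K, T) = 40; 199 ⊕ 40 = 239.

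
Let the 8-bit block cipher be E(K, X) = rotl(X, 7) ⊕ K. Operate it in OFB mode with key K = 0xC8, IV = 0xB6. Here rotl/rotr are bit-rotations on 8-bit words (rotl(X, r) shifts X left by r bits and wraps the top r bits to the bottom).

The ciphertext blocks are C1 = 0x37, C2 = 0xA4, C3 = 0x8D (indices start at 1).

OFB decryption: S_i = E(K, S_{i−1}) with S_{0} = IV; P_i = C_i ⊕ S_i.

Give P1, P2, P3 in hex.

P1: S = E(K, 0xB6) = 0x93; 0x37 ⊕ 0x93 = 0xA4.
P2: S = E(K, 0x93) = 0x01; 0xA4 ⊕ 0x01 = 0xA5.
P3: S = E(K, 0x01) = 0x48; 0x8D ⊕ 0x48 = 0xC5.

P1 = 0xA4, P2 = 0xA5, P3 = 0xC5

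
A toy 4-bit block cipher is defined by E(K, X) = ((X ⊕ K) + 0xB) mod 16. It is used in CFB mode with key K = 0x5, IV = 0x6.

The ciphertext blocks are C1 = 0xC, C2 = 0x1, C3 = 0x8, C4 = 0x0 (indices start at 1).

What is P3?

P3 = 0x7

CFB decryption: P_i = C_i ⊕ E(K, C_{i−1}), with C_{0} = IV.
P3: E(K, 0x1) = 0xF; 0x8 ⊕ 0xF = 0x7.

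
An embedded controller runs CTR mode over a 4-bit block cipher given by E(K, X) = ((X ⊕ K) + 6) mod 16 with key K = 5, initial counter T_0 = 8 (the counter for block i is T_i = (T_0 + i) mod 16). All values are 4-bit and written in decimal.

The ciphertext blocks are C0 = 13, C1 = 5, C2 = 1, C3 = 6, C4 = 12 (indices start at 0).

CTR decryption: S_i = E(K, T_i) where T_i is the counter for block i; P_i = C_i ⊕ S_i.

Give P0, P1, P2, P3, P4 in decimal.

P0: T = 8, S = E(K, T) = 3; 13 ⊕ 3 = 14.
P1: T = 9, S = E(K, T) = 2; 5 ⊕ 2 = 7.
P2: T = 10, S = E(K, T) = 5; 1 ⊕ 5 = 4.
P3: T = 11, S = E(K, T) = 4; 6 ⊕ 4 = 2.
P4: T = 12, S = E(K, T) = 15; 12 ⊕ 15 = 3.

P0 = 14, P1 = 7, P2 = 4, P3 = 2, P4 = 3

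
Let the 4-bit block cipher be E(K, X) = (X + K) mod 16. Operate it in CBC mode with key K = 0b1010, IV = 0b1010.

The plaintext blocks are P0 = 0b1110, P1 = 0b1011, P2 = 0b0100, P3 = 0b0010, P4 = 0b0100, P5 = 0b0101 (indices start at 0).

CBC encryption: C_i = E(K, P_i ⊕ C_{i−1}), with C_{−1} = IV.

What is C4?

C0: P0 ⊕ 0b1010 = 0b0100; E(K, 0b0100) = 0b1110.
C1: P1 ⊕ 0b1110 = 0b0101; E(K, 0b0101) = 0b1111.
C2: P2 ⊕ 0b1111 = 0b1011; E(K, 0b1011) = 0b0101.
C3: P3 ⊕ 0b0101 = 0b0111; E(K, 0b0111) = 0b0001.
C4: P4 ⊕ 0b0001 = 0b0101; E(K, 0b0101) = 0b1111.

C4 = 0b1111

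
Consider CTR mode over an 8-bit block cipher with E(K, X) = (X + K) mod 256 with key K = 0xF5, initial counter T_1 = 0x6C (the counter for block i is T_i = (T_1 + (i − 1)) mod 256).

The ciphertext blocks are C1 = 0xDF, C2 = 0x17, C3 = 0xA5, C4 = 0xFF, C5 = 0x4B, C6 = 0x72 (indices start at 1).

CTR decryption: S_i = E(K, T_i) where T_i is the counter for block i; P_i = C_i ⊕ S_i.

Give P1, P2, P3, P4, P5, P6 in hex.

P1: T = 0x6C, S = E(K, T) = 0x61; 0xDF ⊕ 0x61 = 0xBE.
P2: T = 0x6D, S = E(K, T) = 0x62; 0x17 ⊕ 0x62 = 0x75.
P3: T = 0x6E, S = E(K, T) = 0x63; 0xA5 ⊕ 0x63 = 0xC6.
P4: T = 0x6F, S = E(K, T) = 0x64; 0xFF ⊕ 0x64 = 0x9B.
P5: T = 0x70, S = E(K, T) = 0x65; 0x4B ⊕ 0x65 = 0x2E.
P6: T = 0x71, S = E(K, T) = 0x66; 0x72 ⊕ 0x66 = 0x14.

P1 = 0xBE, P2 = 0x75, P3 = 0xC6, P4 = 0x9B, P5 = 0x2E, P6 = 0x14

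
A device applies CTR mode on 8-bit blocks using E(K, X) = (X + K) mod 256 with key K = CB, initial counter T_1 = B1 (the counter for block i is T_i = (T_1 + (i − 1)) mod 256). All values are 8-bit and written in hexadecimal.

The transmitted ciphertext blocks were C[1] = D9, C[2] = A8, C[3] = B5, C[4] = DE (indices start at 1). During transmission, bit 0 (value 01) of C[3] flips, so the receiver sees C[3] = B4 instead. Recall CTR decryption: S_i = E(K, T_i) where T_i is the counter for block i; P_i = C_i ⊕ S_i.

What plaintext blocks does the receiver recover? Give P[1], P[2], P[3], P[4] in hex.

P[1] = A5, P[2] = D5, P[3] = CA, P[4] = A1

Only C[3] changed, to B4. In CTR, a change in C_i flips the same bit in P_i only; the keystream is unaffected. Decrypting the received ciphertext:
P[1]: T = B1, S = E(K, T) = 7C; D9 ⊕ 7C = A5.
P[2]: T = B2, S = E(K, T) = 7D; A8 ⊕ 7D = D5.
P[3]: T = B3, S = E(K, T) = 7E; B4 ⊕ 7E = CA.
P[4]: T = B4, S = E(K, T) = 7F; DE ⊕ 7F = A1.
Blocks that differ from the original plaintext: P[3].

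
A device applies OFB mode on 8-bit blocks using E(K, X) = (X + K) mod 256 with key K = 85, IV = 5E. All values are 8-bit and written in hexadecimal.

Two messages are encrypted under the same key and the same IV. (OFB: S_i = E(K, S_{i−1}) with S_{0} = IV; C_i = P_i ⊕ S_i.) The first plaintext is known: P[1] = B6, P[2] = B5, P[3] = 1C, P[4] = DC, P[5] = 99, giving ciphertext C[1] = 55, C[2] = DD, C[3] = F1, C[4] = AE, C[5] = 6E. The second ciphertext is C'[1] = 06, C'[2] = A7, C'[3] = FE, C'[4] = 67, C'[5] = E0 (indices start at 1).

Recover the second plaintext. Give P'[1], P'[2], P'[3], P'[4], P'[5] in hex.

P'[1] = E5, P'[2] = CF, P'[3] = 13, P'[4] = 15, P'[5] = 17

In OFB with a reused IV, both messages share the same keystream S_i, so C_i ⊕ C'_i = P_i ⊕ P'_i and thus P'_i = P_i ⊕ C_i ⊕ C'_i.
P'[1]: B6 ⊕ 55 ⊕ 06 = E5.
P'[2]: B5 ⊕ DD ⊕ A7 = CF.
P'[3]: 1C ⊕ F1 ⊕ FE = 13.
P'[4]: DC ⊕ AE ⊕ 67 = 15.
P'[5]: 99 ⊕ 6E ⊕ E0 = 17.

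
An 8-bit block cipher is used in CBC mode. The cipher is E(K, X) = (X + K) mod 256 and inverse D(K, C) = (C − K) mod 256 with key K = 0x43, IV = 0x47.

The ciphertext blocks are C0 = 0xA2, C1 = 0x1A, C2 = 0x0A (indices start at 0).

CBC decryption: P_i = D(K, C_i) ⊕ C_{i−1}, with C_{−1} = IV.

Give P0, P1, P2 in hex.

P0: D(K, 0xA2) = 0x5F; 0x5F ⊕ 0x47 = 0x18.
P1: D(K, 0x1A) = 0xD7; 0xD7 ⊕ 0xA2 = 0x75.
P2: D(K, 0x0A) = 0xC7; 0xC7 ⊕ 0x1A = 0xDD.

P0 = 0x18, P1 = 0x75, P2 = 0xDD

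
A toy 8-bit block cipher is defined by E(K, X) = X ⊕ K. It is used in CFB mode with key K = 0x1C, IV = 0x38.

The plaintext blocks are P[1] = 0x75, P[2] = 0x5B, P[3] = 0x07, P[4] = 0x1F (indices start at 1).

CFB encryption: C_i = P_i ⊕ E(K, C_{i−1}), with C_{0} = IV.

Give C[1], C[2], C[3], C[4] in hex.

C[1]: E(K, 0x38) = 0x24; 0x75 ⊕ 0x24 = 0x51.
C[2]: E(K, 0x51) = 0x4D; 0x5B ⊕ 0x4D = 0x16.
C[3]: E(K, 0x16) = 0x0A; 0x07 ⊕ 0x0A = 0x0D.
C[4]: E(K, 0x0D) = 0x11; 0x1F ⊕ 0x11 = 0x0E.

C[1] = 0x51, C[2] = 0x16, C[3] = 0x0D, C[4] = 0x0E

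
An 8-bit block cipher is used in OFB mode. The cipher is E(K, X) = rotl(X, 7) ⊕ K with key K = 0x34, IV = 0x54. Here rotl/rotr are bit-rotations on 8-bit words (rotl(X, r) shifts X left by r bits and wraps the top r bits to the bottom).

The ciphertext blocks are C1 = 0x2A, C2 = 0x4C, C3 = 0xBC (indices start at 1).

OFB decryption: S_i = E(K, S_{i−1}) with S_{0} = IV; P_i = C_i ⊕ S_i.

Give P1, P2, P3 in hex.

P1: S = E(K, 0x54) = 0x1E; 0x2A ⊕ 0x1E = 0x34.
P2: S = E(K, 0x1E) = 0x3B; 0x4C ⊕ 0x3B = 0x77.
P3: S = E(K, 0x3B) = 0xA9; 0xBC ⊕ 0xA9 = 0x15.

P1 = 0x34, P2 = 0x77, P3 = 0x15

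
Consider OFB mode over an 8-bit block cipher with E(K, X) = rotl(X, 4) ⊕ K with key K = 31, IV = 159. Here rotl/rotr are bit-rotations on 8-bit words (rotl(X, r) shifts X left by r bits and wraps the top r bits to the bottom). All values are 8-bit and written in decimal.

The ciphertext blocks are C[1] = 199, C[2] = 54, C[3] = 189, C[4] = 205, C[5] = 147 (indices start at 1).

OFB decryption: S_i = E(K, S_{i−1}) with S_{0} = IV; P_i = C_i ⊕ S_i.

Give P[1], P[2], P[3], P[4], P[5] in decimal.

P[1]: S = E(K, 159) = 230; 199 ⊕ 230 = 33.
P[2]: S = E(K, 230) = 113; 54 ⊕ 113 = 71.
P[3]: S = E(K, 113) = 8; 189 ⊕ 8 = 181.
P[4]: S = E(K, 8) = 159; 205 ⊕ 159 = 82.
P[5]: S = E(K, 159) = 230; 147 ⊕ 230 = 117.

P[1] = 33, P[2] = 71, P[3] = 181, P[4] = 82, P[5] = 117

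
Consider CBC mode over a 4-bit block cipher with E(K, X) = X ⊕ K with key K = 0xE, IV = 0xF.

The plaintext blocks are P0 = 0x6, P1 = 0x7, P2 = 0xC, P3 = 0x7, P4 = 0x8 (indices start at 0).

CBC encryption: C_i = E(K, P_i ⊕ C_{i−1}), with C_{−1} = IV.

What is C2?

C0: P0 ⊕ 0xF = 0x9; E(K, 0x9) = 0x7.
C1: P1 ⊕ 0x7 = 0x0; E(K, 0x0) = 0xE.
C2: P2 ⊕ 0xE = 0x2; E(K, 0x2) = 0xC.

C2 = 0xC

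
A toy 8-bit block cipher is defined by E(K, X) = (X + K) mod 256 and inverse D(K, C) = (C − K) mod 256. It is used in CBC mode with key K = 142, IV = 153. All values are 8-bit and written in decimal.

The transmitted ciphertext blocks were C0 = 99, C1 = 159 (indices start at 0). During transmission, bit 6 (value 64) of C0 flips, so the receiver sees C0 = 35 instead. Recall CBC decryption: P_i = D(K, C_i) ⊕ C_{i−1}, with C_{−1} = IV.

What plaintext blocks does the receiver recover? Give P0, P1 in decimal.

P0 = 12, P1 = 50

Only C0 changed, to 35. In CBC, a change in C_i garbles P_i and flips the same bit in P_{i+1}. Decrypting the received ciphertext:
P0: D(K, 35) = 149; 149 ⊕ 153 = 12.
P1: D(K, 159) = 17; 17 ⊕ 35 = 50.
Blocks that differ from the original plaintext: P0, P1.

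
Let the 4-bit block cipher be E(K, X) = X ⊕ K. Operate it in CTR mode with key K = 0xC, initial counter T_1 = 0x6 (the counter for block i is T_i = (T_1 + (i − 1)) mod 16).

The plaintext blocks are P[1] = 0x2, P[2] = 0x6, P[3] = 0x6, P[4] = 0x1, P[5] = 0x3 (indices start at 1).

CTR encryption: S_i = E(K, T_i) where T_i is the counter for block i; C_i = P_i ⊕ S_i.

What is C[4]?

C[1]: T = 0x6, S = E(K, T) = 0xA; 0x2 ⊕ 0xA = 0x8.
C[2]: T = 0x7, S = E(K, T) = 0xB; 0x6 ⊕ 0xB = 0xD.
C[3]: T = 0x8, S = E(K, T) = 0x4; 0x6 ⊕ 0x4 = 0x2.
C[4]: T = 0x9, S = E(K, T) = 0x5; 0x1 ⊕ 0x5 = 0x4.

C[4] = 0x4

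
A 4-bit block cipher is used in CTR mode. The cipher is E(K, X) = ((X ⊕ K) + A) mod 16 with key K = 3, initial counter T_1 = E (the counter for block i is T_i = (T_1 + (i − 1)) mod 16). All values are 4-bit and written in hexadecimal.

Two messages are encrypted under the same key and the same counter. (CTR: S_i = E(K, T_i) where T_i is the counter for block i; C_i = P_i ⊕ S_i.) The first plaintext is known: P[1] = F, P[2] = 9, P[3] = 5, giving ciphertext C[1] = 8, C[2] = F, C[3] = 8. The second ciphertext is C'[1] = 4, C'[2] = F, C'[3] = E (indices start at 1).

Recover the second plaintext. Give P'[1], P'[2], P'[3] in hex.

P'[1] = 3, P'[2] = 9, P'[3] = 3

In CTR with a reused counter, both messages share the same keystream S_i, so C_i ⊕ C'_i = P_i ⊕ P'_i and thus P'_i = P_i ⊕ C_i ⊕ C'_i.
P'[1]: F ⊕ 8 ⊕ 4 = 3.
P'[2]: 9 ⊕ F ⊕ F = 9.
P'[3]: 5 ⊕ 8 ⊕ E = 3.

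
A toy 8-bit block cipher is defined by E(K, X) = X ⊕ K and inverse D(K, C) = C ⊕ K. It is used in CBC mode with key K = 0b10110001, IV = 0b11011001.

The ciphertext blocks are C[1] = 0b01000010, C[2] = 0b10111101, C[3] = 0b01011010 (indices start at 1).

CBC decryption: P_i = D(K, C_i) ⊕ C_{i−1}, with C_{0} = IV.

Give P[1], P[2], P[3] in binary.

P[1] = 0b00101010, P[2] = 0b01001110, P[3] = 0b01010110

P[1]: D(K, 0b01000010) = 0b11110011; 0b11110011 ⊕ 0b11011001 = 0b00101010.
P[2]: D(K, 0b10111101) = 0b00001100; 0b00001100 ⊕ 0b01000010 = 0b01001110.
P[3]: D(K, 0b01011010) = 0b11101011; 0b11101011 ⊕ 0b10111101 = 0b01010110.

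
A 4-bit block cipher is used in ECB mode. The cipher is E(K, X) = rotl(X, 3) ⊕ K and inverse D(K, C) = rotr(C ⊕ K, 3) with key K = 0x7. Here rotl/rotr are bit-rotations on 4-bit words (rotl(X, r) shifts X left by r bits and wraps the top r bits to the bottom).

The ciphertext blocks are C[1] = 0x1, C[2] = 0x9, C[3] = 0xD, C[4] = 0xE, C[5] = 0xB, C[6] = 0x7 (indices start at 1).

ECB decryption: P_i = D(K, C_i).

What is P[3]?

P[3]: D(K, 0xD) = 0x5.

P[3] = 0x5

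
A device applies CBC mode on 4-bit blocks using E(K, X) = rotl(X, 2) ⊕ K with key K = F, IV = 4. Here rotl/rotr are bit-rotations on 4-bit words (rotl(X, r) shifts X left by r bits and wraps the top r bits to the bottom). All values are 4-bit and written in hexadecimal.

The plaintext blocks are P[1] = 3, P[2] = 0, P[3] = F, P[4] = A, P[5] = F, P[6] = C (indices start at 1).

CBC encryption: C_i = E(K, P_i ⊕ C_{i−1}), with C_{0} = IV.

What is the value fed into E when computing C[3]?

C[1]: P[1] ⊕ 4 = 7; E(K, 7) = 2.
C[2]: P[2] ⊕ 2 = 2; E(K, 2) = 7.
C[3]: P[3] ⊕ 7 = 8; E(K, 8) = D.
So the input to E for block [3] is 8.

8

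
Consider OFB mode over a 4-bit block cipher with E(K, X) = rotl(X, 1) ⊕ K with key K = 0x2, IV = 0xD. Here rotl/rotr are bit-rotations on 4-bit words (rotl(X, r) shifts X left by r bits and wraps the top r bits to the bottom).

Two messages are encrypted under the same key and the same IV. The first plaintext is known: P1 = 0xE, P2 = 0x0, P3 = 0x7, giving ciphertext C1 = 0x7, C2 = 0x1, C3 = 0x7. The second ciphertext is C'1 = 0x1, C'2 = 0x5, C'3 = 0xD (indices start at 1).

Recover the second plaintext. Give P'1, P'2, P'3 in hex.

In OFB with a reused IV, both messages share the same keystream S_i, so C_i ⊕ C'_i = P_i ⊕ P'_i and thus P'_i = P_i ⊕ C_i ⊕ C'_i.
P'1: 0xE ⊕ 0x7 ⊕ 0x1 = 0x8.
P'2: 0x0 ⊕ 0x1 ⊕ 0x5 = 0x4.
P'3: 0x7 ⊕ 0x7 ⊕ 0xD = 0xD.

P'1 = 0x8, P'2 = 0x4, P'3 = 0xD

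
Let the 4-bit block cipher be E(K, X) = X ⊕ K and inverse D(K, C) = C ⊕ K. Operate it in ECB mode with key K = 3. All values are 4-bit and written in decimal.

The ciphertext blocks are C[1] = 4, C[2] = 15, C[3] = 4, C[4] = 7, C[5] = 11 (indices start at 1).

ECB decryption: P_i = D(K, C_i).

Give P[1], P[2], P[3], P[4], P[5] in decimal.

P[1]: D(K, 4) = 7.
P[2]: D(K, 15) = 12.
P[3]: D(K, 4) = 7.
P[4]: D(K, 7) = 4.
P[5]: D(K, 11) = 8.

P[1] = 7, P[2] = 12, P[3] = 7, P[4] = 4, P[5] = 8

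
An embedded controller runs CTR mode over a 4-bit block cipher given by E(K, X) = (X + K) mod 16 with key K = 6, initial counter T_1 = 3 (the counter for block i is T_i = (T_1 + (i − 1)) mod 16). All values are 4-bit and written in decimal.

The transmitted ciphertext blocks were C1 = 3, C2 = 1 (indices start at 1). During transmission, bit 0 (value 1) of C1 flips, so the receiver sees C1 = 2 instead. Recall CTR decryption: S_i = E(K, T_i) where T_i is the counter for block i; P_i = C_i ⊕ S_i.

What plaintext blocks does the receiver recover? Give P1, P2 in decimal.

Only C1 changed, to 2. In CTR, a change in C_i flips the same bit in P_i only; the keystream is unaffected. Decrypting the received ciphertext:
P1: T = 3, S = E(K, T) = 9; 2 ⊕ 9 = 11.
P2: T = 4, S = E(K, T) = 10; 1 ⊕ 10 = 11.
Blocks that differ from the original plaintext: P1.

P1 = 11, P2 = 11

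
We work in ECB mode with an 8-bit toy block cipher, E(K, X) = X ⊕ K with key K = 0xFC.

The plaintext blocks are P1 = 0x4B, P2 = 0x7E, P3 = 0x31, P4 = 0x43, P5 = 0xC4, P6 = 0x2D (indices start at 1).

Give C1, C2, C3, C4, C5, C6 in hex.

C1 = 0xB7, C2 = 0x82, C3 = 0xCD, C4 = 0xBF, C5 = 0x38, C6 = 0xD1

ECB encryption: C_i = E(K, P_i).
C1: E(K, 0x4B) = 0xB7.
C2: E(K, 0x7E) = 0x82.
C3: E(K, 0x31) = 0xCD.
C4: E(K, 0x43) = 0xBF.
C5: E(K, 0xC4) = 0x38.
C6: E(K, 0x2D) = 0xD1.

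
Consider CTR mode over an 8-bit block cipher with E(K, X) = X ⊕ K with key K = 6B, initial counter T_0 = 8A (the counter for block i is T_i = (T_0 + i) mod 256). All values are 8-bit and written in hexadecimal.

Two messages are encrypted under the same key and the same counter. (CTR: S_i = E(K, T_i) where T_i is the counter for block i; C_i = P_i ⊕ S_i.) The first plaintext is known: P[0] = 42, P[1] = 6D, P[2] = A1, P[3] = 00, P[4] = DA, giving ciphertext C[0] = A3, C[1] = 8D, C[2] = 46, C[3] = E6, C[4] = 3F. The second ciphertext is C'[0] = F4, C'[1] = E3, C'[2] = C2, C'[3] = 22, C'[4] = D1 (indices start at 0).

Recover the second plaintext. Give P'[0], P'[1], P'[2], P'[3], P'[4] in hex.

In CTR with a reused counter, both messages share the same keystream S_i, so C_i ⊕ C'_i = P_i ⊕ P'_i and thus P'_i = P_i ⊕ C_i ⊕ C'_i.
P'[0]: 42 ⊕ A3 ⊕ F4 = 15.
P'[1]: 6D ⊕ 8D ⊕ E3 = 03.
P'[2]: A1 ⊕ 46 ⊕ C2 = 25.
P'[3]: 00 ⊕ E6 ⊕ 22 = C4.
P'[4]: DA ⊕ 3F ⊕ D1 = 34.

P'[0] = 15, P'[1] = 03, P'[2] = 25, P'[3] = C4, P'[4] = 34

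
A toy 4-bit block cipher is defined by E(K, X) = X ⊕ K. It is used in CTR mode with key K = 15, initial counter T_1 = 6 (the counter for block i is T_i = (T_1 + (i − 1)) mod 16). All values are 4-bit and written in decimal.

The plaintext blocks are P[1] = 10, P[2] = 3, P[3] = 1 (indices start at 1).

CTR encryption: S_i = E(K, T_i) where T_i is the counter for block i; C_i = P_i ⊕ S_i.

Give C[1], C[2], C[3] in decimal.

C[1] = 3, C[2] = 11, C[3] = 6

C[1]: T = 6, S = E(K, T) = 9; 10 ⊕ 9 = 3.
C[2]: T = 7, S = E(K, T) = 8; 3 ⊕ 8 = 11.
C[3]: T = 8, S = E(K, T) = 7; 1 ⊕ 7 = 6.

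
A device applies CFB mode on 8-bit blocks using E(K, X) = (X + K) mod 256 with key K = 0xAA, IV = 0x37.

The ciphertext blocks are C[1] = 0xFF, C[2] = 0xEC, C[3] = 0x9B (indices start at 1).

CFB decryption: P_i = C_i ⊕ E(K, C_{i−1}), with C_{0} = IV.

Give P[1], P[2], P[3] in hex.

P[1]: E(K, 0x37) = 0xE1; 0xFF ⊕ 0xE1 = 0x1E.
P[2]: E(K, 0xFF) = 0xA9; 0xEC ⊕ 0xA9 = 0x45.
P[3]: E(K, 0xEC) = 0x96; 0x9B ⊕ 0x96 = 0x0D.

P[1] = 0x1E, P[2] = 0x45, P[3] = 0x0D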